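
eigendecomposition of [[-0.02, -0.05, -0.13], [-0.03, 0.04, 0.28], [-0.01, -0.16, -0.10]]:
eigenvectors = [[(-0.98+0j), 0.35-0.06j, 0.35+0.06j], [0.12+0.00j, (-0.75+0j), -0.75-0.00j], [-0.14+0.00j, (0.21-0.52j), 0.21+0.52j]]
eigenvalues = [(-0.03+0j), (-0.02+0.19j), (-0.02-0.19j)]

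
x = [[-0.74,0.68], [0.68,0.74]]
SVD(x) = [[-0.74,0.68], [0.68,0.74]] @ diag([1.004987562112089, 1.004987562112089]) @ [[1.0, 0.0], [0.00, 1.00]]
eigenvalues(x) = [-1.0, 1.0]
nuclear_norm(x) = 2.01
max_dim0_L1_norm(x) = 1.42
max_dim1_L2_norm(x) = 1.0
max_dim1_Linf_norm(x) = 0.74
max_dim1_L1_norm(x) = 1.42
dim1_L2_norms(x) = [1.0, 1.0]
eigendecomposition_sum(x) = [[-0.87, 0.34], [0.34, -0.13]] + [[0.13, 0.34], [0.34, 0.87]]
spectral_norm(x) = 1.00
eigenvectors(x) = [[-0.93, -0.36], [0.36, -0.93]]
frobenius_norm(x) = 1.42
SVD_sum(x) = [[-0.74,0.0], [0.68,0.0]] + [[0.0,0.68], [0.00,0.74]]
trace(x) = 0.00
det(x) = -1.01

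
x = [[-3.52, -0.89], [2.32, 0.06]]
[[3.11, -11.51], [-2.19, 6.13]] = x @ [[-0.95, 2.57], [0.26, 2.77]]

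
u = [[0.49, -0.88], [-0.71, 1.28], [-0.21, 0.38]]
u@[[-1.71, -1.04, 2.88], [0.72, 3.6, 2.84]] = [[-1.47, -3.68, -1.09],[2.14, 5.35, 1.59],[0.63, 1.59, 0.47]]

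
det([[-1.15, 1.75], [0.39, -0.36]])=-0.269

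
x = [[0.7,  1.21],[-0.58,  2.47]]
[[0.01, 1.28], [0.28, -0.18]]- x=[[-0.69, 0.07], [0.86, -2.65]]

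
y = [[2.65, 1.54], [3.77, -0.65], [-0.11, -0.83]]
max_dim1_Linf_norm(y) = 3.77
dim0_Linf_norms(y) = [3.77, 1.54]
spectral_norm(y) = 4.63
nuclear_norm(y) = 6.45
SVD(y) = [[-0.60, 0.7], [-0.80, -0.55], [0.04, -0.45]] @ diag([4.627401449201418, 1.821443336458376]) @ [[-1.00, -0.1],[-0.10, 1.00]]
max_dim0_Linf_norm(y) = 3.77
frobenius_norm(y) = 4.97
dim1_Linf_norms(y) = [2.65, 3.77, 0.83]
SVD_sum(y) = [[2.77, 0.27], [3.67, 0.35], [-0.19, -0.02]] + [[-0.12, 1.27],[0.1, -1.00],[0.08, -0.81]]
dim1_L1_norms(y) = [4.19, 4.42, 0.94]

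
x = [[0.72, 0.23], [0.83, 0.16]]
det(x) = -0.076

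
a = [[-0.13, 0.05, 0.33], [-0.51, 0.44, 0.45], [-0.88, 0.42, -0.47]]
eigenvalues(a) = [(0.43+0j), (-0.3+0.3j), (-0.3-0.3j)]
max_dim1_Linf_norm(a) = 0.88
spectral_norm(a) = 1.19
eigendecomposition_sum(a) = [[-0.14+0.00j,0.13+0.00j,(0.01+0j)],[-0.60+0.00j,0.55+0.00j,(0.06+0j)],[-0.14+0.00j,(0.13+0j),(0.01+0j)]] + [[0.00+0.39j, -0.04-0.13j, 0.16+0.15j], [(0.04+0.45j), -0.06-0.14j, 0.20+0.15j], [(-0.37-0.26j), 0.14+0.05j, -0.24+0.05j]] + [[0.00-0.39j, -0.04+0.13j, (0.16-0.15j)], [(0.04-0.45j), -0.06+0.14j, 0.20-0.15j], [-0.37+0.26j, 0.14-0.05j, -0.24-0.05j]]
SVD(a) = [[-0.08, 0.46, 0.88], [-0.5, 0.75, -0.44], [-0.86, -0.48, 0.17]] @ diag([1.1901136967746777, 0.7293902926528489, 0.08842618239583903]) @ [[0.86, -0.49, 0.13], [-0.03, 0.21, 0.98], [-0.51, -0.85, 0.16]]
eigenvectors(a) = [[0.22+0.00j, 0.52+0.04j, (0.52-0.04j)],[0.95+0.00j, 0.60+0.00j, (0.6-0j)],[0.23+0.00j, (-0.39+0.46j), (-0.39-0.46j)]]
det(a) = 0.08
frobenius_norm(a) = 1.40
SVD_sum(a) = [[-0.08, 0.05, -0.01], [-0.51, 0.29, -0.08], [-0.88, 0.51, -0.13]] + [[-0.01, 0.07, 0.33], [-0.01, 0.11, 0.53], [0.01, -0.07, -0.34]] + [[-0.04, -0.07, 0.01], [0.02, 0.03, -0.01], [-0.01, -0.01, 0.0]]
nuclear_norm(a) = 2.01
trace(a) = -0.16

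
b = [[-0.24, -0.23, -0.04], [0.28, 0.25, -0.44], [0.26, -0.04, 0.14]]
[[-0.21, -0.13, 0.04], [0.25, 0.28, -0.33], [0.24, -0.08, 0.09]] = b @ [[0.92, -0.04, -0.0], [-0.04, 0.67, -0.28], [-0.0, -0.28, 0.58]]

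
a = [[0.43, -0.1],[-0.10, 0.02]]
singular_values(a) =[0.45, 0.0]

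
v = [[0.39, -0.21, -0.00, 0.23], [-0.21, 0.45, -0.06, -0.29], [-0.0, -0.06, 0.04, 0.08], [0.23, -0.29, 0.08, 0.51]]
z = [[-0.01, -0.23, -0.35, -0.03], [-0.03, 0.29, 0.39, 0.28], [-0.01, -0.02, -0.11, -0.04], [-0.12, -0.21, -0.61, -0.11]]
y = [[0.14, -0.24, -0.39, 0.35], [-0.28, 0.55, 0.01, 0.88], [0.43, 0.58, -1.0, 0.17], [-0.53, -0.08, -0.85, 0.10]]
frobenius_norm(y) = 2.02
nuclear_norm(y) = 3.75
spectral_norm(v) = 0.95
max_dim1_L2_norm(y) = 1.25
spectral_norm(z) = 0.94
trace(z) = 0.06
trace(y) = -0.21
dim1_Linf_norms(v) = [0.39, 0.45, 0.08, 0.51]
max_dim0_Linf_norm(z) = 0.61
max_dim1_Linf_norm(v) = 0.51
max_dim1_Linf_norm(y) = 1.0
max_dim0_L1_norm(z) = 1.46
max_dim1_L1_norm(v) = 1.11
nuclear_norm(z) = 1.28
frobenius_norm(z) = 0.97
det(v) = 0.00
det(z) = -0.00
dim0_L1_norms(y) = [1.38, 1.45, 2.25, 1.5]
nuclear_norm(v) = 1.39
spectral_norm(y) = 1.49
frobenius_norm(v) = 1.00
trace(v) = 1.39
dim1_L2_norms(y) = [0.59, 1.07, 1.25, 1.01]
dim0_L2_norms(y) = [0.75, 0.84, 1.37, 0.97]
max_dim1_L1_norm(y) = 2.18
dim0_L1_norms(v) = [0.83, 1.01, 0.18, 1.11]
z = v @ y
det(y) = -0.55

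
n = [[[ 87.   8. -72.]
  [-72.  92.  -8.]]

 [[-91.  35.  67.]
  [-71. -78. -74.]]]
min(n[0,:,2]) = -72.0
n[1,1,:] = [-71.0, -78.0, -74.0]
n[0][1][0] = -72.0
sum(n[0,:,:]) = 35.0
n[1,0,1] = 35.0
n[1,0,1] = 35.0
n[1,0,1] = 35.0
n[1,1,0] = -71.0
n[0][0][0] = 87.0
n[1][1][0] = -71.0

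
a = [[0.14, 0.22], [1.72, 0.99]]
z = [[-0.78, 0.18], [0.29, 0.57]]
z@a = [[0.2, 0.01], [1.02, 0.63]]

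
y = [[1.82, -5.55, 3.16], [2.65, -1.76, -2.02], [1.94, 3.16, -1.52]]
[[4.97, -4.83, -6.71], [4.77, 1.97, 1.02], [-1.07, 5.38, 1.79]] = y @ [[0.65, 0.93, -0.55], [-1.03, 0.88, 0.22], [-0.61, -0.52, -1.42]]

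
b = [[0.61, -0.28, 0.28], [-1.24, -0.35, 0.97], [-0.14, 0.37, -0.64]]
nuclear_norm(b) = 2.64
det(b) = 0.04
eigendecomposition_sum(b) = [[0.68, -0.15, 0.03], [-0.93, 0.2, -0.04], [-0.29, 0.06, -0.01]] + [[-0.01, -0.00, -0.01], [-0.03, -0.01, -0.03], [-0.02, -0.01, -0.02]] + [[-0.07, -0.13, 0.25], [-0.29, -0.54, 1.04], [0.17, 0.31, -0.61]]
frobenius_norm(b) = 1.92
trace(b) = -0.38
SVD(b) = [[-0.13, -0.73, 0.67], [0.96, 0.06, 0.25], [-0.23, 0.68, 0.70]] @ diag([1.6700847430766292, 0.9520037327481864, 0.022490970992599214]) @ [[-0.74, -0.23, 0.63], [-0.65, 0.46, -0.61], [-0.15, -0.86, -0.49]]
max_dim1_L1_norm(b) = 2.56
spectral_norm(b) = 1.67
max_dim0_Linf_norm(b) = 1.24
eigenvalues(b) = [0.87, -0.03, -1.22]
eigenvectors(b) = [[-0.58, 0.16, -0.21], [0.78, 0.86, -0.85], [0.24, 0.49, 0.49]]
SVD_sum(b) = [[0.16, 0.05, -0.13], [-1.2, -0.37, 1.01], [0.28, 0.09, -0.24]] + [[0.45, -0.32, 0.42], [-0.04, 0.03, -0.04], [-0.42, 0.29, -0.39]] + [[-0.0, -0.01, -0.01], [-0.00, -0.0, -0.0], [-0.00, -0.01, -0.01]]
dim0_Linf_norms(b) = [1.24, 0.37, 0.97]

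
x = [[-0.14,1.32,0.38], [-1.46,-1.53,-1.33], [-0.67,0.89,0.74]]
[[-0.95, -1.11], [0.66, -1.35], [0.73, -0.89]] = x @ [[-0.78, 1.08], [-1.35, -1.01], [1.91, 0.99]]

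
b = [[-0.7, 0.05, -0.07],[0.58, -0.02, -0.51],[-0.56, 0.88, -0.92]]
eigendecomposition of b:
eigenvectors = [[(0.35+0j), (-0-0.07j), (-0+0.07j)], [(0.31+0j), -0.45-0.45j, -0.45+0.45j], [(0.89+0j), (-0.76+0j), -0.76-0.00j]]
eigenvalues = [(-0.83+0j), (-0.4+0.47j), (-0.4-0.47j)]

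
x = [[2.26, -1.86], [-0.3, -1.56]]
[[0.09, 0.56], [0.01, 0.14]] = x@ [[0.03, 0.15], [-0.01, -0.12]]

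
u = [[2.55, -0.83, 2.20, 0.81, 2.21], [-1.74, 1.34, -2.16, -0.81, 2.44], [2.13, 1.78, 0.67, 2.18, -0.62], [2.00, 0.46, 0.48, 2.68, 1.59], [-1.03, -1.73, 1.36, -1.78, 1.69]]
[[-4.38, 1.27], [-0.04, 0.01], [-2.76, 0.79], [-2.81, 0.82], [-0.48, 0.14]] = u @ [[-0.72, 0.21],  [-0.89, 0.25],  [-0.85, 0.24],  [0.22, -0.06],  [-0.72, 0.21]]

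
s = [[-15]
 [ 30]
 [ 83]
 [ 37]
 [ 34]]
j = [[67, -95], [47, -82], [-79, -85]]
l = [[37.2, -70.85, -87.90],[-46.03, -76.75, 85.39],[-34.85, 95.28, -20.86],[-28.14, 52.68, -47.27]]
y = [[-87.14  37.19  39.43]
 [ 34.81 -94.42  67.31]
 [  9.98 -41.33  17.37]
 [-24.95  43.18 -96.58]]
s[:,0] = [-15, 30, 83, 37, 34]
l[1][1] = -76.75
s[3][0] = 37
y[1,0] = 34.81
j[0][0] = 67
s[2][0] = 83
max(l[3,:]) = 52.68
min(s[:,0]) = -15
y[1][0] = 34.81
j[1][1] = -82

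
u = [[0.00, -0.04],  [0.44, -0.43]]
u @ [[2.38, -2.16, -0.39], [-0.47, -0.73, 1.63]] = [[0.02, 0.03, -0.07], [1.25, -0.64, -0.87]]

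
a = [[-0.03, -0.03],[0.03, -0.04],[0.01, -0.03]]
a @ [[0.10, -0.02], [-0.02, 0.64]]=[[-0.0, -0.02], [0.00, -0.03], [0.0, -0.02]]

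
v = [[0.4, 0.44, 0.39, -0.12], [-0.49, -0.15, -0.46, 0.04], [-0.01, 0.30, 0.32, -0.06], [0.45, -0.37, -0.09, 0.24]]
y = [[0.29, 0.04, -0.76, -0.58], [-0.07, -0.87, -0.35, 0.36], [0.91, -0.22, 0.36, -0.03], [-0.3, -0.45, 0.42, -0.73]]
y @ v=[[-0.16, 0.11, -0.1, -0.13],[0.56, -0.14, 0.23, 0.08],[0.45, 0.55, 0.57, -0.15],[-0.23, 0.33, 0.29, -0.18]]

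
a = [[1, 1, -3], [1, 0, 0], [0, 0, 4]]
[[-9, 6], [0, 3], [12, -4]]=a @ [[0, 3], [0, 0], [3, -1]]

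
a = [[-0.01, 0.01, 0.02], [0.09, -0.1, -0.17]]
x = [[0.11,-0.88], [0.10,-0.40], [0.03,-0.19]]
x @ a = [[-0.08, 0.09, 0.15], [-0.04, 0.04, 0.07], [-0.02, 0.02, 0.03]]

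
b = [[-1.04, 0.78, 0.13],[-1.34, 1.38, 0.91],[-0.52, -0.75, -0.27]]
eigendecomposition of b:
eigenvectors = [[(0.65+0j), 0.28-0.12j, 0.28+0.12j], [(0.08+0j), (0.72+0j), 0.72-0.00j], [0.76+0.00j, (-0.34+0.52j), -0.34-0.52j]]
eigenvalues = [(-0.79+0j), (0.43+0.87j), (0.43-0.87j)]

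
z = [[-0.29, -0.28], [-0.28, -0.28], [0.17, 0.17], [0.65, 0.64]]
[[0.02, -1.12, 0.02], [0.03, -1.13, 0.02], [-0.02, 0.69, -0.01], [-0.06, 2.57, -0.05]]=z @[[0.59, -1.18, -0.77], [-0.7, 5.22, 0.71]]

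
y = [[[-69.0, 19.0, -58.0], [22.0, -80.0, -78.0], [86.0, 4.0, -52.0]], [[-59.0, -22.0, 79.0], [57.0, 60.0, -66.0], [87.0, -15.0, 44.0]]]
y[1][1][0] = 57.0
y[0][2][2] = -52.0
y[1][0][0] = -59.0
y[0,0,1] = 19.0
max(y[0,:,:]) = 86.0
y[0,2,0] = 86.0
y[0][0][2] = -58.0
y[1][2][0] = 87.0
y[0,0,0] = -69.0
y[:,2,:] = [[86.0, 4.0, -52.0], [87.0, -15.0, 44.0]]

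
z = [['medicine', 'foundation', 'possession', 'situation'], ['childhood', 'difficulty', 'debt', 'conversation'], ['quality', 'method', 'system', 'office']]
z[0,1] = 'foundation'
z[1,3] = 'conversation'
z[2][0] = 'quality'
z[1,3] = 'conversation'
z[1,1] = 'difficulty'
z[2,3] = 'office'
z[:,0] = ['medicine', 'childhood', 'quality']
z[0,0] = 'medicine'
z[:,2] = ['possession', 'debt', 'system']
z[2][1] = 'method'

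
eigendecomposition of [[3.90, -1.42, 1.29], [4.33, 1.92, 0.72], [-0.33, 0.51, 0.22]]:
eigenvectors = [[-0.17-0.45j,(-0.17+0.45j),-0.24+0.00j], [-0.87+0.00j,(-0.87-0j),0.26+0.00j], [(-0.06+0.11j),(-0.06-0.11j),(0.94+0j)]]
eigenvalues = [(2.8+2.16j), (2.8-2.16j), (0.45+0j)]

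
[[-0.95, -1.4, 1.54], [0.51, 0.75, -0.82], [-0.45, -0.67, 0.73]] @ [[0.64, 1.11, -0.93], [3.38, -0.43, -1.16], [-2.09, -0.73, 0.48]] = [[-8.56, -1.58, 3.25],[4.58, 0.84, -1.74],[-4.08, -0.74, 1.55]]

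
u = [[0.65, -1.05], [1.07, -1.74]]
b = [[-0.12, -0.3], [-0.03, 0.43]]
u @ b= [[-0.05, -0.65], [-0.08, -1.07]]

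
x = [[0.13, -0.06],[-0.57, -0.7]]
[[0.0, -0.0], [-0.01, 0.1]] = x @ [[0.01, -0.06], [0.01, -0.10]]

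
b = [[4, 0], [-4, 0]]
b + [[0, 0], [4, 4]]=[[4, 0], [0, 4]]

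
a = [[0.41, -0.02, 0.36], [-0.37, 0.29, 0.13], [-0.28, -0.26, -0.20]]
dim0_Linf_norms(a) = [0.41, 0.29, 0.36]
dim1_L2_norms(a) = [0.55, 0.49, 0.43]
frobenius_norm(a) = 0.85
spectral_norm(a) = 0.68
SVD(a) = [[-0.78, -0.11, 0.62],[0.38, -0.87, 0.32],[0.5, 0.48, 0.72]] @ diag([0.6848463204318225, 0.4720340220866229, 0.173693406275884]) @ [[-0.88, -0.01, -0.48], [0.30, -0.8, -0.53], [-0.38, -0.61, 0.70]]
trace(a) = 0.50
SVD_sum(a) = [[0.47, 0.0, 0.26], [-0.23, -0.0, -0.13], [-0.3, -0.00, -0.17]] + [[-0.02, 0.04, 0.03], [-0.12, 0.33, 0.22], [0.07, -0.18, -0.12]] + [[-0.04,-0.07,0.08], [-0.02,-0.03,0.04], [-0.05,-0.08,0.09]]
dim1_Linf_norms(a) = [0.41, 0.37, 0.28]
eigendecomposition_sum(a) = [[0.26+0.00j, -0.15+0.00j, (0.1+0j)], [-0.41+0.00j, (0.23+0j), -0.16-0.00j], [(0.05+0j), -0.03+0.00j, 0.02+0.00j]] + [[(0.08+0.08j),0.06+0.05j,0.13-0.03j], [0.02+0.13j,0.03+0.09j,(0.15+0.06j)], [-0.16-0.02j,-0.12+0.01j,(-0.11+0.16j)]] + [[(0.08-0.08j), (0.06-0.05j), (0.13+0.03j)], [0.02-0.13j, (0.03-0.09j), (0.15-0.06j)], [-0.16+0.02j, (-0.12-0.01j), (-0.11-0.16j)]]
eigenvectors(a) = [[(0.53+0j), 0.35+0.31j, 0.35-0.31j], [-0.84+0.00j, 0.13+0.54j, 0.13-0.54j], [0.10+0.00j, -0.68+0.00j, -0.68-0.00j]]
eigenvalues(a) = [(0.51+0j), (-0+0.33j), (-0-0.33j)]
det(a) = 0.06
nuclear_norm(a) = 1.33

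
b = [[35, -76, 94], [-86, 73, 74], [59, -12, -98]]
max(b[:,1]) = 73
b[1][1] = 73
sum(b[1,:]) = 61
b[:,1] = [-76, 73, -12]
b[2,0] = 59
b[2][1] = -12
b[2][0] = 59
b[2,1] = -12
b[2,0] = 59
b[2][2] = -98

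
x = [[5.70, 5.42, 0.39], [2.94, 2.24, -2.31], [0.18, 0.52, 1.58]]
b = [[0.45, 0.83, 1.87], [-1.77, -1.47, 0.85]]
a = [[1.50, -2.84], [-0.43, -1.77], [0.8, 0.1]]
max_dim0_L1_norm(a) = 4.71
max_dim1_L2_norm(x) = 7.88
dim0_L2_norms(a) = [1.75, 3.35]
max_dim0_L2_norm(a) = 3.35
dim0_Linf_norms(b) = [1.77, 1.47, 1.87]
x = a @ b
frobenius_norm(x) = 9.16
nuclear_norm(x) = 11.52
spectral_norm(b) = 2.47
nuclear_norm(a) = 4.88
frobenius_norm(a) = 3.78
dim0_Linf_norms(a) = [1.5, 2.84]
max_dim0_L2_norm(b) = 2.05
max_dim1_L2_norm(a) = 3.21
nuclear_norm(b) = 4.54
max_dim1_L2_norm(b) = 2.45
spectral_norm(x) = 8.71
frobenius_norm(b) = 3.23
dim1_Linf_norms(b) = [1.87, 1.77]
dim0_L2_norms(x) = [6.42, 5.89, 2.83]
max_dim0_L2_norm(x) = 6.42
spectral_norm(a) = 3.53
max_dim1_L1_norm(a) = 4.34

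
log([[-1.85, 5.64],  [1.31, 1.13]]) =[[1.18+2.33j, -0.21-2.86j],[-0.05-0.66j, (1.07+0.82j)]]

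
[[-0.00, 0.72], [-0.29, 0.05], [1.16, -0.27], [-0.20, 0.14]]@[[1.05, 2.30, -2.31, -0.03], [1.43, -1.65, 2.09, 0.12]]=[[1.03, -1.19, 1.50, 0.09], [-0.23, -0.75, 0.77, 0.01], [0.83, 3.11, -3.24, -0.07], [-0.01, -0.69, 0.75, 0.02]]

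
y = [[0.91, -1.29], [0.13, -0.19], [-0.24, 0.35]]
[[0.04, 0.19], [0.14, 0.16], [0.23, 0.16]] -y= [[-0.87, 1.48], [0.01, 0.35], [0.47, -0.19]]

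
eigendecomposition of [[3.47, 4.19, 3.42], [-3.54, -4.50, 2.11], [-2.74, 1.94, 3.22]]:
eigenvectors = [[0.74+0.00j, (0.74-0j), 0.33+0.00j], [(-0.17+0.25j), -0.17-0.25j, -0.88+0.00j], [0.13+0.58j, (0.13-0.58j), (0.36+0j)]]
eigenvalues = [(3.12+4.08j), (3.12-4.08j), (-4.04+0j)]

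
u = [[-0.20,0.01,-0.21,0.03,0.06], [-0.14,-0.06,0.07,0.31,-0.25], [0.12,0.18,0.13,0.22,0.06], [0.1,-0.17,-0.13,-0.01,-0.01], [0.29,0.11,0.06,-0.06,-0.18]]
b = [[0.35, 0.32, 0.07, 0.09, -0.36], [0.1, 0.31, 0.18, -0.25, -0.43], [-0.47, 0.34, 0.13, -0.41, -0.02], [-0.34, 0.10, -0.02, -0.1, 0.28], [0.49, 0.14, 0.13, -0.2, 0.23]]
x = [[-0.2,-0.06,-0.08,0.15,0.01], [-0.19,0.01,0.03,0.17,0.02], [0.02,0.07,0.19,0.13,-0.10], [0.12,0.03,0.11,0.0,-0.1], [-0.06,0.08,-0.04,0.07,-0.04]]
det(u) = -0.00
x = b @ u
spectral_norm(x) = 0.39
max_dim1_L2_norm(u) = 0.43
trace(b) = 0.92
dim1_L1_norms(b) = [1.19, 1.27, 1.37, 0.84, 1.19]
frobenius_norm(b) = 1.36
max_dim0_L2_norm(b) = 0.84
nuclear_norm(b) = 2.50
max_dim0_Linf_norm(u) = 0.31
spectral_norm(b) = 0.90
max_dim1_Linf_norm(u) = 0.31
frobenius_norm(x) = 0.51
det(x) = -0.00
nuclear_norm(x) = 0.87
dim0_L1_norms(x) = [0.59, 0.25, 0.45, 0.52, 0.27]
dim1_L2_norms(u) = [0.3, 0.43, 0.34, 0.24, 0.37]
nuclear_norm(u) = 1.57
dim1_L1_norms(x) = [0.5, 0.42, 0.51, 0.36, 0.29]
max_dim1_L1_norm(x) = 0.51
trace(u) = -0.32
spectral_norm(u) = 0.48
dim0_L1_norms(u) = [0.85, 0.53, 0.6, 0.63, 0.56]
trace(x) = -0.04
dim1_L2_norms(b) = [0.61, 0.62, 0.72, 0.46, 0.61]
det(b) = -0.00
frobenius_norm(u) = 0.76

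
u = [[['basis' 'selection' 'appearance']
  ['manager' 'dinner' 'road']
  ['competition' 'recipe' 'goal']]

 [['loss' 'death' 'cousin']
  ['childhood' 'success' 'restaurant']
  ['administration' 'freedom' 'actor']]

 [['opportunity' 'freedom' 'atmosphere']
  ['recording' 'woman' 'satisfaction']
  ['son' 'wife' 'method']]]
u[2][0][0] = 'opportunity'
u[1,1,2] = 'restaurant'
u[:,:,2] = [['appearance', 'road', 'goal'], ['cousin', 'restaurant', 'actor'], ['atmosphere', 'satisfaction', 'method']]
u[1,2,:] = ['administration', 'freedom', 'actor']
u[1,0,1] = 'death'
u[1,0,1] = 'death'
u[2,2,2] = 'method'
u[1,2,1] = 'freedom'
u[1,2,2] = 'actor'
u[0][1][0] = 'manager'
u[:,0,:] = [['basis', 'selection', 'appearance'], ['loss', 'death', 'cousin'], ['opportunity', 'freedom', 'atmosphere']]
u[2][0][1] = 'freedom'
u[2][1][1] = 'woman'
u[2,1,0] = 'recording'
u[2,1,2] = 'satisfaction'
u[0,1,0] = 'manager'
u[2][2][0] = 'son'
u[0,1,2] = 'road'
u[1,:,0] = ['loss', 'childhood', 'administration']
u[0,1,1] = 'dinner'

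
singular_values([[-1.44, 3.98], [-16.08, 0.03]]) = [16.15, 3.96]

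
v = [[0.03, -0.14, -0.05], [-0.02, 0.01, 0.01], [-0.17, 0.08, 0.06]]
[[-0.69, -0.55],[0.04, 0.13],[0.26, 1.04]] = v@[[1.5,  -4.17], [4.12,  2.08], [3.17,  2.67]]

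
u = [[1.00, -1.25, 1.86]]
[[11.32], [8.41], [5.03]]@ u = [[11.32,-14.15,21.06], [8.41,-10.51,15.64], [5.03,-6.29,9.36]]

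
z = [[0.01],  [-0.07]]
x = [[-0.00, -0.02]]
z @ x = [[0.0, -0.0], [0.0, 0.0]]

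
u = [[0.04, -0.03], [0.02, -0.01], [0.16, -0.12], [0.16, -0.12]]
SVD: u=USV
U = [[-0.17,0.01],  [-0.08,-1.00],  [-0.69,0.05],  [-0.69,0.05]]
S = [0.29, 0.0]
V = [[-0.80, 0.6],[-0.60, -0.8]]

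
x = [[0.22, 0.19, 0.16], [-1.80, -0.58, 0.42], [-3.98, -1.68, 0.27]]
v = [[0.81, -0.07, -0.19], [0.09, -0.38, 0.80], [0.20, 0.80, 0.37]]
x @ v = [[0.23, 0.04, 0.17], [-1.43, 0.68, 0.03], [-3.32, 1.13, -0.49]]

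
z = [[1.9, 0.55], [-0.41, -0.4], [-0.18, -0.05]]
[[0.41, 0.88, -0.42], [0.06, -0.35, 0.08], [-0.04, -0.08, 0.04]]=z @ [[0.37, 0.29, -0.23],[-0.53, 0.59, 0.04]]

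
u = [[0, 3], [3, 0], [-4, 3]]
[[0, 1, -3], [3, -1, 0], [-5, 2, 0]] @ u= [[15, -9], [-3, 9], [6, -15]]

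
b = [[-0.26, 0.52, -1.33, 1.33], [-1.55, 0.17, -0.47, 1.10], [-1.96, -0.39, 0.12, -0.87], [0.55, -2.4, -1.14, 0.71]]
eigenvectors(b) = [[-0.55+0.00j, 0.26+0.00j, (0.2+0.23j), (0.2-0.23j)], [-0.01+0.00j, (0.13+0j), (-0.05+0.53j), (-0.05-0.53j)], [(0.64+0j), 0.78+0.00j, -0.40-0.03j, -0.40+0.03j], [(-0.54+0j), (0.55+0j), -0.68+0.00j, -0.68-0.00j]]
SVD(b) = [[0.31, -0.45, 0.58, 0.61], [0.07, -0.73, 0.10, -0.67], [-0.27, -0.51, -0.70, 0.42], [0.91, 0.06, -0.41, -0.03]] @ diag([2.9144398615128932, 2.607384907284322, 2.189809883905408, 0.5306759003768887]) @ [[0.29,-0.66,-0.52,0.47], [0.88,-0.12,0.31,-0.35], [0.39,0.72,-0.2,0.55], [0.06,0.21,-0.77,-0.6]]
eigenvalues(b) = [(2.57+0j), (-1.21+0j), (-0.31+1.66j), (-0.31-1.66j)]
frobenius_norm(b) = 4.51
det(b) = -8.83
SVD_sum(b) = [[0.26, -0.59, -0.47, 0.42], [0.06, -0.13, -0.11, 0.1], [-0.22, 0.51, 0.4, -0.36], [0.76, -1.74, -1.38, 1.24]] + [[-1.02, 0.14, -0.36, 0.41],  [-1.67, 0.22, -0.59, 0.67],  [-1.16, 0.15, -0.41, 0.47],  [0.14, -0.02, 0.05, -0.06]] + [[0.49, 0.90, -0.25, 0.69], [0.08, 0.16, -0.04, 0.12], [-0.59, -1.10, 0.30, -0.84], [-0.34, -0.64, 0.18, -0.49]] + [[0.02,0.07,-0.25,-0.19], [-0.02,-0.07,0.27,0.21], [0.01,0.05,-0.17,-0.13], [-0.00,-0.0,0.01,0.01]]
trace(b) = 0.74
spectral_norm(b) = 2.91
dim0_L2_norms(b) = [2.57, 2.49, 1.82, 2.06]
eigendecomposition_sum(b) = [[(0.93+0j), -0.44+0.00j, -0.78+0.00j, (0.77+0j)], [(0.02+0j), (-0.01+0j), -0.02+0.00j, 0.02+0.00j], [-1.07+0.00j, (0.51+0j), 0.90+0.00j, -0.89-0.00j], [0.91+0.00j, -0.43+0.00j, (-0.76+0j), (0.75+0j)]] + [[-0.43+0.00j, 0.17-0.00j, (-0.33+0j), 0.06-0.00j], [-0.21+0.00j, (0.08-0j), (-0.16+0j), 0.03-0.00j], [-1.29+0.00j, 0.50-0.00j, (-0.97+0j), 0.17-0.00j], [-0.90+0.00j, (0.35-0j), -0.68+0.00j, 0.12-0.00j]] + [[(-0.38+0.17j), 0.40+0.34j, -0.11+0.01j, 0.25-0.17j], [-0.68-0.28j, 0.05+0.93j, -0.15-0.13j, (0.53+0.11j)], [0.20-0.52j, (-0.7+0.05j), (0.1-0.11j), (-0.07+0.4j)], [(0.27-0.89j), (-1.16+0.17j), 0.15-0.20j, (-0.08+0.68j)]] + [[(-0.38-0.17j), (0.4-0.34j), -0.11-0.01j, 0.25+0.17j], [-0.68+0.28j, (0.05-0.93j), (-0.15+0.13j), 0.53-0.11j], [(0.2+0.52j), (-0.7-0.05j), 0.10+0.11j, (-0.07-0.4j)], [(0.27+0.89j), (-1.16-0.17j), 0.15+0.20j, (-0.08-0.68j)]]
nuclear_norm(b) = 8.24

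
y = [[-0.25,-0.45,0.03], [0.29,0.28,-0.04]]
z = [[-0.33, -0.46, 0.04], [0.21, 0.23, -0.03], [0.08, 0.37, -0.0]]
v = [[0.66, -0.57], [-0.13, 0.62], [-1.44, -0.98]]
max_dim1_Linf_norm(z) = 0.46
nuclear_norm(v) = 2.80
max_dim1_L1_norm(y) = 0.73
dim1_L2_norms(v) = [0.87, 0.63, 1.74]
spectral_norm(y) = 0.65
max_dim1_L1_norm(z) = 0.83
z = v @ y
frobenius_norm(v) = 2.05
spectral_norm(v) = 1.77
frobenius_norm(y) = 0.66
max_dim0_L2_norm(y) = 0.53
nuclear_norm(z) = 0.88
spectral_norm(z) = 0.74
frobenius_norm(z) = 0.75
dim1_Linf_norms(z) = [0.46, 0.23, 0.37]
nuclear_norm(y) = 0.74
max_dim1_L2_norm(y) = 0.52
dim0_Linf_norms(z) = [0.33, 0.46, 0.04]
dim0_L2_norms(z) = [0.4, 0.63, 0.05]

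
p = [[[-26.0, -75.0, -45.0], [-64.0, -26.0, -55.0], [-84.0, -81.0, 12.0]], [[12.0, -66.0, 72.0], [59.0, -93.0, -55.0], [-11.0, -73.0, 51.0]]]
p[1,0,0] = 12.0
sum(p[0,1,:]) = -145.0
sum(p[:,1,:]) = -234.0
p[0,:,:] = [[-26.0, -75.0, -45.0], [-64.0, -26.0, -55.0], [-84.0, -81.0, 12.0]]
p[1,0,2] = 72.0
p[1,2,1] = -73.0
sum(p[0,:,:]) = -444.0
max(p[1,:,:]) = 72.0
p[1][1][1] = -93.0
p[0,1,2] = -55.0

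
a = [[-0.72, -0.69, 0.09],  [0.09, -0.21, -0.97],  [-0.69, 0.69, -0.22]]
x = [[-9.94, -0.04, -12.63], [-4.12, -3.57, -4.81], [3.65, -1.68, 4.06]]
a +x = [[-10.66, -0.73, -12.54], [-4.03, -3.78, -5.78], [2.96, -0.99, 3.84]]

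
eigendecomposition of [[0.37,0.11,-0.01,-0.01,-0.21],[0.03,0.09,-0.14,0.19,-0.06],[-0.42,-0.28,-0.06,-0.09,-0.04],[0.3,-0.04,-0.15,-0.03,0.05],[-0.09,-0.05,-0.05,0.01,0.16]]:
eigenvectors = [[-0.49+0.00j, (-0.07+0j), 0.19+0.11j, (0.19-0.11j), (-0.18+0j)], [(-0.44+0j), (0.02+0j), -0.56-0.26j, -0.56+0.26j, (0.74+0j)], [0.63+0.00j, (-0.77+0j), (0.42+0.07j), (0.42-0.07j), (-0.59+0j)], [(-0.4+0j), (-0.62+0j), 0.63+0.00j, (0.63-0j), (0.09+0j)], [0.09+0.00j, -0.12+0.00j, 0.02+0.01j, 0.02-0.01j, (0.26+0j)]]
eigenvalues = [(0.51+0j), (-0.17+0j), (-0+0.05j), (-0-0.05j), (0.2+0j)]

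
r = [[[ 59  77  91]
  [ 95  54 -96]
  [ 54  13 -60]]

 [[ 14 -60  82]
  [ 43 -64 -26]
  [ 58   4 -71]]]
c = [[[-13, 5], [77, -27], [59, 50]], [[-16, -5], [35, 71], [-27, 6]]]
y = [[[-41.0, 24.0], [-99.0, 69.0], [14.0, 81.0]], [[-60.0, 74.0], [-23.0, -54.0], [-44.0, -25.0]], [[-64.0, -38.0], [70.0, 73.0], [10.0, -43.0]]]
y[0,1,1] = 69.0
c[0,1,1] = -27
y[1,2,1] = -25.0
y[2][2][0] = 10.0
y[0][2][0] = 14.0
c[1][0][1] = -5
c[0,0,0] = -13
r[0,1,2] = -96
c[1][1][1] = 71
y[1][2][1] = -25.0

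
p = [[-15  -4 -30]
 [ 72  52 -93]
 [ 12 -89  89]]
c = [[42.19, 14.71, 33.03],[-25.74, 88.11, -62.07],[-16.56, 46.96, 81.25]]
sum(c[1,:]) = 0.30000000000000426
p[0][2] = -30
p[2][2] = 89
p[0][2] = -30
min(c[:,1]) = 14.71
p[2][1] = -89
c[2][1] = 46.96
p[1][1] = 52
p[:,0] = [-15, 72, 12]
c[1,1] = 88.11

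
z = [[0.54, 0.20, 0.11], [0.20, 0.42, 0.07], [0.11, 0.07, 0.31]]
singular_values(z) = [0.73, 0.28, 0.26]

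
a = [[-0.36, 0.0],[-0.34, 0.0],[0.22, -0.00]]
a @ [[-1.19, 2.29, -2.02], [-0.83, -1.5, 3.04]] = [[0.43, -0.82, 0.73], [0.4, -0.78, 0.69], [-0.26, 0.50, -0.44]]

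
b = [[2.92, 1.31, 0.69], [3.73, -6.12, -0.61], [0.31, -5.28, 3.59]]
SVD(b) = [[0.01, 0.54, 0.84],[-0.77, 0.54, -0.35],[-0.64, -0.64, 0.42]] @ diag([8.834738427541156, 4.16266264220384, 2.8178425513374883]) @ [[-0.34, 0.92, -0.21],[0.82, 0.18, -0.54],[0.46, 0.36, 0.81]]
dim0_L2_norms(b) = [4.75, 8.19, 3.71]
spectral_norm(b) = 8.83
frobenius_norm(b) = 10.16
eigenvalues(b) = [(-7.05+0j), (3.72+0.94j), (3.72-0.94j)]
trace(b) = 0.39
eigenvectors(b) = [[0.15+0.00j, (0.15-0.48j), (0.15+0.48j)], [-0.88+0.00j, (-0.01-0.18j), (-0.01+0.18j)], [-0.44+0.00j, 0.85+0.00j, (0.85-0j)]]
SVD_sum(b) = [[-0.02,0.05,-0.01], [2.32,-6.19,1.41], [1.96,-5.21,1.19]] + [[1.86, 0.42, -1.23], [1.85, 0.42, -1.22], [-2.19, -0.49, 1.44]] + [[1.08,  0.84,  1.93], [-0.45,  -0.35,  -0.80], [0.54,  0.42,  0.96]]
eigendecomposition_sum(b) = [[-0.40+0.00j,  1.06-0.00j,  0.09-0.00j], [2.41-0.00j,  -6.38+0.00j,  (-0.52+0j)], [1.21-0.00j,  (-3.2+0j),  -0.26+0.00j]] + [[1.66+0.81j, 0.12+0.68j, (0.3-1.09j)], [0.66+0.05j, (0.13+0.21j), (-0.04-0.41j)], [(-0.45+3.11j), (-1.04+0.56j), (1.93-0.08j)]] + [[1.66-0.81j, 0.12-0.68j, 0.30+1.09j], [0.66-0.05j, (0.13-0.21j), -0.04+0.41j], [-0.45-3.11j, -1.04-0.56j, (1.93+0.08j)]]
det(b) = -103.63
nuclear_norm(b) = 15.82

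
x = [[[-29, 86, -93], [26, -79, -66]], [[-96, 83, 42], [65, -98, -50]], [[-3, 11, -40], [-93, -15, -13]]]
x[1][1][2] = -50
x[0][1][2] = -66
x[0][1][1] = -79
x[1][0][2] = 42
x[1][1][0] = 65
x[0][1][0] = 26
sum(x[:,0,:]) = -39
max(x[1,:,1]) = 83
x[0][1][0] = 26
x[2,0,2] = -40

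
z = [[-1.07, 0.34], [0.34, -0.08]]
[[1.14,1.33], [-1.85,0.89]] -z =[[2.21, 0.99], [-2.19, 0.97]]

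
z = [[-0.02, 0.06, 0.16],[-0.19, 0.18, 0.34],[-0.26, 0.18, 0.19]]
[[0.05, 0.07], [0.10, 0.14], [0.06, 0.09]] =z@[[0.08, 0.11],[0.22, 0.31],[0.23, 0.32]]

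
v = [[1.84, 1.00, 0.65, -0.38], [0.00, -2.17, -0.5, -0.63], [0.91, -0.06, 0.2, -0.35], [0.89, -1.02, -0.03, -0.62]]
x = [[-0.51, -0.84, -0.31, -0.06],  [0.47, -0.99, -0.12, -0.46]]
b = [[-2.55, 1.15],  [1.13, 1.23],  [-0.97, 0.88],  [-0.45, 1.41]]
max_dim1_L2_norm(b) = 2.8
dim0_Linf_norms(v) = [1.84, 2.17, 0.65, 0.63]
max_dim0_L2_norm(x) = 1.3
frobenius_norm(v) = 3.68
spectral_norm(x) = 1.39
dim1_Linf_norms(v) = [1.84, 2.17, 0.91, 1.02]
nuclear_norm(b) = 5.22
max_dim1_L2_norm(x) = 1.19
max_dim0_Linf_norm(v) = 2.17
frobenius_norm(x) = 1.58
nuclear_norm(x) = 2.14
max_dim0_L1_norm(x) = 1.83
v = b @ x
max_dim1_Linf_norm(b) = 2.55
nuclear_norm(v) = 5.19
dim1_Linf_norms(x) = [0.84, 0.99]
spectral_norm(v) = 2.81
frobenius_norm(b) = 3.81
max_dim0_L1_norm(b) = 5.1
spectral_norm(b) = 3.27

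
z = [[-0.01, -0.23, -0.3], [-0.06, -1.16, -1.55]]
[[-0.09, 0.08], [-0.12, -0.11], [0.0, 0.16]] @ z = [[-0.0, -0.07, -0.1],[0.01, 0.16, 0.21],[-0.01, -0.19, -0.25]]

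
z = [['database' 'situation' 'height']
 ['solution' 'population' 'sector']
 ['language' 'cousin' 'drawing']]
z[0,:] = ['database', 'situation', 'height']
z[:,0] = ['database', 'solution', 'language']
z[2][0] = 'language'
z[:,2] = ['height', 'sector', 'drawing']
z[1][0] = 'solution'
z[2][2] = 'drawing'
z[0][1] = 'situation'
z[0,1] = 'situation'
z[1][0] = 'solution'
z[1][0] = 'solution'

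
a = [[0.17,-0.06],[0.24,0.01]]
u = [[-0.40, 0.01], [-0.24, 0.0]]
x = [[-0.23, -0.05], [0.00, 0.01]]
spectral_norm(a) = 0.30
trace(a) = 0.18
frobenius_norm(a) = 0.30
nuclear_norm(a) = 0.35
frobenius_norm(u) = 0.47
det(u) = 0.00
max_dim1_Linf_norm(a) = 0.24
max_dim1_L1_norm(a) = 0.25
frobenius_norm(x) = 0.24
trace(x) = -0.22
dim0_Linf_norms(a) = [0.24, 0.06]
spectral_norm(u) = 0.47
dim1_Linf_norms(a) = [0.17, 0.24]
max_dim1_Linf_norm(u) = 0.4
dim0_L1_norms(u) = [0.64, 0.01]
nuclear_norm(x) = 0.25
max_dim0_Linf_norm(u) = 0.4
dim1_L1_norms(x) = [0.28, 0.01]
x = u + a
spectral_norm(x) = 0.24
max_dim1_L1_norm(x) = 0.28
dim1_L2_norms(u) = [0.4, 0.24]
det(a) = 0.02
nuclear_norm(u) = 0.47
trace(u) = -0.40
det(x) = -0.00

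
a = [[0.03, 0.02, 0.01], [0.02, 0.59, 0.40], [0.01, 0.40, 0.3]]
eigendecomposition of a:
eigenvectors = [[-0.03, -0.96, 0.29], [-0.82, -0.15, -0.56], [-0.57, 0.25, 0.78]]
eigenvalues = [0.87, 0.03, 0.02]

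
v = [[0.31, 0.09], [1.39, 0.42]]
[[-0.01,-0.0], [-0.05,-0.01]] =v@[[0.06, 0.09], [-0.31, -0.32]]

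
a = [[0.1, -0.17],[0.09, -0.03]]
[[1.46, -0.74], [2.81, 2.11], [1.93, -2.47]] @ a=[[0.08,-0.23], [0.47,-0.54], [-0.03,-0.25]]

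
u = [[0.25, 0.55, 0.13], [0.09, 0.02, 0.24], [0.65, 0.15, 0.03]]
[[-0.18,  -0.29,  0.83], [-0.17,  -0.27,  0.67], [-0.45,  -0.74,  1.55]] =u @ [[-0.70, -1.14, 2.30], [0.09, 0.16, 0.01], [-0.44, -0.70, 1.94]]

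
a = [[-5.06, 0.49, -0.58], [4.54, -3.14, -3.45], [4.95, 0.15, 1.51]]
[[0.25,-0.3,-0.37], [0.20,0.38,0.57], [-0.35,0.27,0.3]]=a @ [[-0.05, 0.04, 0.09], [-0.07, -0.13, 0.06], [-0.06, 0.06, -0.10]]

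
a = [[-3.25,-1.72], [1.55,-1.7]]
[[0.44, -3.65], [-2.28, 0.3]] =a @ [[-0.57, 0.82],  [0.82, 0.57]]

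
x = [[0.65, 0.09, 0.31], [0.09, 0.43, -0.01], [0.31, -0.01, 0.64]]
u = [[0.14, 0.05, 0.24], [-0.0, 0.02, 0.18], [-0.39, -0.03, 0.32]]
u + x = [[0.79, 0.14, 0.55], [0.09, 0.45, 0.17], [-0.08, -0.04, 0.96]]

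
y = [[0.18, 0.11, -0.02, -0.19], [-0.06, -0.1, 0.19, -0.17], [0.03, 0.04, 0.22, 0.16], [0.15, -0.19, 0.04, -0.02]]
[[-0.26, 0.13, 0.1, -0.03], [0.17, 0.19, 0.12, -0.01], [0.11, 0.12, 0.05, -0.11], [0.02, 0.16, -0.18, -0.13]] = y@ [[-0.76, 0.56, -0.39, -0.55],[-0.62, -0.22, 0.78, 0.21],[0.56, 0.77, 0.5, -0.3],[0.24, -0.35, -0.49, -0.23]]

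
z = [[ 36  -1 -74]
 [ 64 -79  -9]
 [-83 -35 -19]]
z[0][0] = 36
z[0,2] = -74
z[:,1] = [-1, -79, -35]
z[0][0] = 36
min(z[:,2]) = -74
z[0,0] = 36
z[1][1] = -79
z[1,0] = 64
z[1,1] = -79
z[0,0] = 36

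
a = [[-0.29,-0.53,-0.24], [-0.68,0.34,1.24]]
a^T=[[-0.29,  -0.68], [-0.53,  0.34], [-0.24,  1.24]]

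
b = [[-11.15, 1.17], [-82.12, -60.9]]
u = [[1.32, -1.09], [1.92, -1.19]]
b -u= [[-12.47, 2.26],[-84.04, -59.71]]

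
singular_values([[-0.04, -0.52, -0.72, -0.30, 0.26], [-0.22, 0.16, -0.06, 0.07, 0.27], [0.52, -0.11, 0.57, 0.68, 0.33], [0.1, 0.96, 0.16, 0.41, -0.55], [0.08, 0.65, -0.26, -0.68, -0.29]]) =[1.51, 1.39, 0.48, 0.41, 0.37]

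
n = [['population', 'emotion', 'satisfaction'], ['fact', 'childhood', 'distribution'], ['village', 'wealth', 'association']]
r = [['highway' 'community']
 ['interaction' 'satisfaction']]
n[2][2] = 'association'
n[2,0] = 'village'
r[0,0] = 'highway'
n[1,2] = 'distribution'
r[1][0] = 'interaction'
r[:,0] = ['highway', 'interaction']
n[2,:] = ['village', 'wealth', 'association']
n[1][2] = 'distribution'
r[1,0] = 'interaction'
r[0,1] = 'community'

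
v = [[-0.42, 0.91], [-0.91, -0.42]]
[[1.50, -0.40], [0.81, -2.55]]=v@[[-1.36, 2.48],  [1.02, 0.7]]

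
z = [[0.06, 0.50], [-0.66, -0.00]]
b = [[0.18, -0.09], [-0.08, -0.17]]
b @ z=[[0.07, 0.09], [0.11, -0.04]]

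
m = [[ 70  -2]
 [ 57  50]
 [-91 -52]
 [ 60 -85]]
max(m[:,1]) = 50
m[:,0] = [70, 57, -91, 60]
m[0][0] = 70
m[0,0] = 70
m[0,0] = 70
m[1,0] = 57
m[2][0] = -91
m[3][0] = 60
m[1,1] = 50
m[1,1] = 50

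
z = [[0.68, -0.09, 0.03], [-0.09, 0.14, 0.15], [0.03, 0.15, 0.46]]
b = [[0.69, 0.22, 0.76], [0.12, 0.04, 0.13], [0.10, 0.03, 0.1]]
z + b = [[1.37, 0.13, 0.79], [0.03, 0.18, 0.28], [0.13, 0.18, 0.56]]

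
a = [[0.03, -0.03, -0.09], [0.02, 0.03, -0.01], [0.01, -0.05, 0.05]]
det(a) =0.000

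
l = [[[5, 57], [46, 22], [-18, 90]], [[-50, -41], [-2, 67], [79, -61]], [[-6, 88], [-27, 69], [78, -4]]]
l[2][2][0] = 78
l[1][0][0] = -50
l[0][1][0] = 46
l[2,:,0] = [-6, -27, 78]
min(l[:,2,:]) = -61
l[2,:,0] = [-6, -27, 78]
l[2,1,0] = -27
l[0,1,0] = 46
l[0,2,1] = 90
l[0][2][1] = 90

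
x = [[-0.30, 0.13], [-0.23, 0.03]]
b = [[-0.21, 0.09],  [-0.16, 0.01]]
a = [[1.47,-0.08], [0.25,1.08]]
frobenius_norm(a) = 1.84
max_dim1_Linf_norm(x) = 0.3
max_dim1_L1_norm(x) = 0.43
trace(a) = 2.55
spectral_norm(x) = 0.40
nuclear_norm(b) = 0.32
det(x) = 0.02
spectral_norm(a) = 1.50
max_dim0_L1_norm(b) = 0.37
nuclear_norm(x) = 0.45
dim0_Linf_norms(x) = [0.3, 0.13]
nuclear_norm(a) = 2.57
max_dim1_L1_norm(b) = 0.3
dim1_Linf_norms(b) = [0.21, 0.16]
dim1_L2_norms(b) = [0.23, 0.16]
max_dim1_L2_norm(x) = 0.33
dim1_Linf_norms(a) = [1.47, 1.08]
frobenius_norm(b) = 0.28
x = a @ b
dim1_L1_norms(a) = [1.55, 1.33]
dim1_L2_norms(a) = [1.47, 1.11]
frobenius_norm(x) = 0.40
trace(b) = -0.20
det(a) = 1.61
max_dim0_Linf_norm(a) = 1.47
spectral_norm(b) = 0.28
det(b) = 0.01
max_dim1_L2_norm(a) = 1.47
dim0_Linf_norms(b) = [0.21, 0.09]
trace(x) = -0.27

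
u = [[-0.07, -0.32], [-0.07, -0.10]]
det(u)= -0.015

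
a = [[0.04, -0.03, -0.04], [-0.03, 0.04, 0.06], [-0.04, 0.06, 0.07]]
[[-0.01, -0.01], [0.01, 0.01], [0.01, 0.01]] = a @ [[-0.19,-0.18], [0.09,-0.11], [-0.05,0.09]]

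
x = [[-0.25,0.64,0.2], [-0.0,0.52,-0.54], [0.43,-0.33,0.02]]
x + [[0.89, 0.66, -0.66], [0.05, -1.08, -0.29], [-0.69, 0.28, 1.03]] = [[0.64, 1.30, -0.46], [0.05, -0.56, -0.83], [-0.26, -0.05, 1.05]]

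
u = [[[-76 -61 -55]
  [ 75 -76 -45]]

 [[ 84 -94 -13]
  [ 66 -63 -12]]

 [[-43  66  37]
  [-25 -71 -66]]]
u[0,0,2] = -55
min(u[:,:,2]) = -66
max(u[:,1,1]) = -63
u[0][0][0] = -76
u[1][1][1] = -63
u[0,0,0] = -76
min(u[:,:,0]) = -76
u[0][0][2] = -55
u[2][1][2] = -66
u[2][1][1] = -71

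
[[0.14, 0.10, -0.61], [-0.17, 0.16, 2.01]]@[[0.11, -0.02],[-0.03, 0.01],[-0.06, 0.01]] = [[0.05, -0.01],  [-0.14, 0.03]]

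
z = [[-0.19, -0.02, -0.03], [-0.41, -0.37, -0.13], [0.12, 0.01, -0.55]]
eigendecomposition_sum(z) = [[-0.13, 0.01, 0.01],[0.27, -0.03, -0.01],[-0.03, 0.00, 0.00]] + [[-0.13,-0.05,0.10], [-1.26,-0.5,0.93], [-0.26,-0.10,0.19]] + [[0.07, 0.02, -0.13], [0.58, 0.15, -1.04], [0.41, 0.11, -0.74]]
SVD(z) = [[0.24,0.14,-0.96], [0.89,0.37,0.28], [0.40,-0.92,-0.04]] @ diag([0.5954119152473109, 0.5571927923133722, 0.10639945195139063]) @ [[-0.61, -0.55, -0.57], [-0.52, -0.27, 0.81], [0.60, -0.79, 0.12]]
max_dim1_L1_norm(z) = 0.91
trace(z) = -1.11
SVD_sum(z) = [[-0.09, -0.08, -0.08], [-0.32, -0.29, -0.30], [-0.14, -0.13, -0.14]] + [[-0.04, -0.02, 0.06], [-0.11, -0.06, 0.17], [0.27, 0.14, -0.41]] + [[-0.06, 0.08, -0.01], [0.02, -0.02, 0.00], [-0.0, 0.0, -0.0]]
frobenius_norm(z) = 0.82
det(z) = -0.04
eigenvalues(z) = [-0.16, -0.44, -0.51]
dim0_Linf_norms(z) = [0.41, 0.37, 0.55]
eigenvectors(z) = [[-0.43, 0.10, 0.1],[0.90, 0.97, 0.81],[-0.11, 0.20, 0.58]]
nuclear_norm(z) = 1.26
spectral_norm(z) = 0.60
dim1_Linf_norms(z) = [0.19, 0.41, 0.55]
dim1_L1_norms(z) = [0.24, 0.91, 0.68]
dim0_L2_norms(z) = [0.47, 0.37, 0.57]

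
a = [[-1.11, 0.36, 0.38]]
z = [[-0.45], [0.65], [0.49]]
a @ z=[[0.92]]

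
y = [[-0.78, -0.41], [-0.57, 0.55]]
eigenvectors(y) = [[-0.93, 0.27],[-0.36, -0.96]]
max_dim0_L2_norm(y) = 0.97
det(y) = -0.66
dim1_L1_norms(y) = [1.19, 1.12]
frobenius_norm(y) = 1.18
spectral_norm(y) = 0.97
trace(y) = -0.23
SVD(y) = [[-0.81, -0.58], [-0.58, 0.81]] @ diag([0.9661189177456353, 0.6859404032231972]) @ [[1.0,0.01], [-0.01,1.00]]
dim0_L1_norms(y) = [1.35, 0.96]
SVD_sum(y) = [[-0.79, -0.01], [-0.56, -0.01]] + [[0.01, -0.4],[-0.01, 0.56]]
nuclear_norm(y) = 1.65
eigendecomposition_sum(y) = [[-0.85, -0.23], [-0.32, -0.09]] + [[0.07, -0.18], [-0.25, 0.64]]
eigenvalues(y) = [-0.94, 0.71]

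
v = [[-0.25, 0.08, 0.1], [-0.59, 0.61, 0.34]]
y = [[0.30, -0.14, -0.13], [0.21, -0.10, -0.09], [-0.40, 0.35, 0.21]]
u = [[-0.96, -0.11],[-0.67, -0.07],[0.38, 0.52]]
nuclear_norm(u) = 1.71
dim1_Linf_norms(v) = [0.25, 0.61]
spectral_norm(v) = 0.95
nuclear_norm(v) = 1.07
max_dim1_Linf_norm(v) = 0.61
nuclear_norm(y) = 0.80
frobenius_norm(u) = 1.34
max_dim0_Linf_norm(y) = 0.4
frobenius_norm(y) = 0.72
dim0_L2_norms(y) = [0.54, 0.39, 0.26]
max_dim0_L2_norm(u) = 1.23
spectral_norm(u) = 1.27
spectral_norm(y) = 0.71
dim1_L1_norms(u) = [1.07, 0.74, 0.9]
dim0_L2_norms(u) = [1.23, 0.54]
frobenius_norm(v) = 0.96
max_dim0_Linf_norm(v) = 0.61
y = u @ v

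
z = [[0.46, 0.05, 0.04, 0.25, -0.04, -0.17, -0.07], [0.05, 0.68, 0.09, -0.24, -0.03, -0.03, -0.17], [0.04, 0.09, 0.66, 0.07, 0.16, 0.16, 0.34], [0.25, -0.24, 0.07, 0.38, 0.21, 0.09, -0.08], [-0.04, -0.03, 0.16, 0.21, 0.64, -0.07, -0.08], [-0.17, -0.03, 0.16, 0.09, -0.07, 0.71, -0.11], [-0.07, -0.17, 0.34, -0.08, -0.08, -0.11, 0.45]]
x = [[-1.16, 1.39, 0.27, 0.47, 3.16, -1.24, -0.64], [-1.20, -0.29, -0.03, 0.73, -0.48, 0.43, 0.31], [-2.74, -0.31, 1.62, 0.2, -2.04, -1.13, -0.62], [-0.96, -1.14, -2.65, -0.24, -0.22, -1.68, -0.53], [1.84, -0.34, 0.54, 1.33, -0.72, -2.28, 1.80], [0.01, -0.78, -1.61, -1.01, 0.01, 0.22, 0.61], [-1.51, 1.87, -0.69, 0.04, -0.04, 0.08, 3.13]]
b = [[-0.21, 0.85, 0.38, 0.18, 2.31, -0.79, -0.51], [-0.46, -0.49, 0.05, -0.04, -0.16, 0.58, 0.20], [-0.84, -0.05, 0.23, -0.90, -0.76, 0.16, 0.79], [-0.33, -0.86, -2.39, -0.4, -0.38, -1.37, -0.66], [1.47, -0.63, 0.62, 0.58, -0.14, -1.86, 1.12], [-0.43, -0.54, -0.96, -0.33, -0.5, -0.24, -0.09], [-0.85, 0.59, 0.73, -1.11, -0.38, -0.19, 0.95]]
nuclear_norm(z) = 3.99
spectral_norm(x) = 4.28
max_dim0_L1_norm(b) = 5.36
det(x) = -658.27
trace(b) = -0.30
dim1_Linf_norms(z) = [0.46, 0.68, 0.66, 0.38, 0.64, 0.71, 0.45]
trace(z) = 3.98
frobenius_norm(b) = 5.81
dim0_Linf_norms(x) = [2.74, 1.87, 2.65, 1.33, 3.16, 2.28, 3.13]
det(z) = -0.00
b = x @ z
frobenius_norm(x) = 9.05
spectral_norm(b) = 3.41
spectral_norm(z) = 0.99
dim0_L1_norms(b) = [4.59, 4.01, 5.36, 3.54, 4.63, 5.19, 4.32]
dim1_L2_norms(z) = [0.56, 0.75, 0.79, 0.57, 0.7, 0.76, 0.61]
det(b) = 0.00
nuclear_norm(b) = 12.08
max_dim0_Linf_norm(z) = 0.71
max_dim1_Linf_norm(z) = 0.71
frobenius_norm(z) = 1.81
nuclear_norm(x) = 21.66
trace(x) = 2.56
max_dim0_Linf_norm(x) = 3.16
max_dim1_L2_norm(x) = 4.01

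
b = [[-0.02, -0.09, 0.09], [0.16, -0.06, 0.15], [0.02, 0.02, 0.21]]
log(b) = [[-1.68, -1.56, 0.98], [2.49, -2.39, 0.19], [-0.07, 0.20, -1.60]]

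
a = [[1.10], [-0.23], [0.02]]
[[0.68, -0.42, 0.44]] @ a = [[0.85]]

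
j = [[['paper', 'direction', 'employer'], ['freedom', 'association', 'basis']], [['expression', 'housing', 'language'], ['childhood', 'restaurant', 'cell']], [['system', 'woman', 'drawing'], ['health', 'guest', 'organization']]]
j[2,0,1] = 'woman'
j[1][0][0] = 'expression'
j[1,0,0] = 'expression'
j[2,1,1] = 'guest'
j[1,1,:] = ['childhood', 'restaurant', 'cell']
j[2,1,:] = ['health', 'guest', 'organization']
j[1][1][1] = 'restaurant'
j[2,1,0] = 'health'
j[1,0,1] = 'housing'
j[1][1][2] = 'cell'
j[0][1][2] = 'basis'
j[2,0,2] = 'drawing'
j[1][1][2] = 'cell'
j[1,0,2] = 'language'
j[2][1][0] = 'health'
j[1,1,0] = 'childhood'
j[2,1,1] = 'guest'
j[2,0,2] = 'drawing'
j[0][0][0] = 'paper'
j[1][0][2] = 'language'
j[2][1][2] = 'organization'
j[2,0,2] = 'drawing'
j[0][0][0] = 'paper'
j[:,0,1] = ['direction', 'housing', 'woman']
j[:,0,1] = ['direction', 'housing', 'woman']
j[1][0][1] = 'housing'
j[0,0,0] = 'paper'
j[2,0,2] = 'drawing'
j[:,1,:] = [['freedom', 'association', 'basis'], ['childhood', 'restaurant', 'cell'], ['health', 'guest', 'organization']]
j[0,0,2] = 'employer'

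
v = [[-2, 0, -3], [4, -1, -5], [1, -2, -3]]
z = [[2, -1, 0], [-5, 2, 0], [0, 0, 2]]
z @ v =[[-8, 1, -1], [18, -2, 5], [2, -4, -6]]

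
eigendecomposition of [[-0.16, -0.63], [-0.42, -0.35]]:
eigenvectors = [[0.83, 0.71],  [-0.56, 0.70]]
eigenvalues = [0.27, -0.78]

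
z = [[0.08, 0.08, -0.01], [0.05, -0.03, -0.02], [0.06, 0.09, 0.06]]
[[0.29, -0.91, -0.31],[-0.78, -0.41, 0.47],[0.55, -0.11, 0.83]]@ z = [[-0.04, 0.02, -0.00], [-0.05, -0.01, 0.04], [0.09, 0.12, 0.05]]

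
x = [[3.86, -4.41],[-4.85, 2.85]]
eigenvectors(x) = [[0.73, 0.65], [-0.69, 0.76]]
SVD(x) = [[-0.72, 0.69], [0.69, 0.72]] @ diag([8.019664448637538, 1.2952536937832522]) @ [[-0.77, 0.64], [-0.64, -0.77]]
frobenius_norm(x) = 8.12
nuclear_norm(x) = 9.31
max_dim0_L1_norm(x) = 8.71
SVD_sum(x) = [[4.44, -3.72], [-4.25, 3.57]] + [[-0.58,-0.69], [-0.60,-0.72]]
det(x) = -10.39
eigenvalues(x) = [8.01, -1.3]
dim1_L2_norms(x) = [5.86, 5.63]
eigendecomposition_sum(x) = [[4.44,-3.8], [-4.17,3.57]] + [[-0.58,-0.61], [-0.68,-0.72]]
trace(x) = 6.71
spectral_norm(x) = 8.02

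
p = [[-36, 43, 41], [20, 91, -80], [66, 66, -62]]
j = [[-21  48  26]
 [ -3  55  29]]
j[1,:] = [-3, 55, 29]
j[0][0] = -21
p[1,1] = 91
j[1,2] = 29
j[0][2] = 26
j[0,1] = 48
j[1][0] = -3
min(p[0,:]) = -36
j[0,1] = 48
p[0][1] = 43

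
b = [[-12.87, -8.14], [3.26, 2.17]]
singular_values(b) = [15.72, 0.09]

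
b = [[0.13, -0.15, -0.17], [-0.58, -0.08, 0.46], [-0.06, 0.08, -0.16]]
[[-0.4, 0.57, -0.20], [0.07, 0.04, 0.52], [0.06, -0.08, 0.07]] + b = [[-0.27, 0.42, -0.37], [-0.51, -0.04, 0.98], [0.00, 0.00, -0.09]]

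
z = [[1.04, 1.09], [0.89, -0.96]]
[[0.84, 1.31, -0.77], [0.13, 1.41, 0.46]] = z @ [[0.48, 1.42, -0.12], [0.31, -0.15, -0.59]]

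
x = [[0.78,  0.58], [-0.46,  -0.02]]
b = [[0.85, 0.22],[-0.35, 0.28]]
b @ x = [[0.56, 0.49], [-0.40, -0.21]]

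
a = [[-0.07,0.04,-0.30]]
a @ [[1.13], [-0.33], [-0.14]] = [[-0.05]]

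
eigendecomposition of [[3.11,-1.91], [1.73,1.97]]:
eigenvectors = [[0.72+0.00j, (0.72-0j)], [0.22-0.65j, (0.22+0.65j)]]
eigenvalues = [(2.54+1.73j), (2.54-1.73j)]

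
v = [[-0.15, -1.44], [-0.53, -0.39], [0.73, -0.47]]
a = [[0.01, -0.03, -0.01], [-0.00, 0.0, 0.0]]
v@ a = [[-0.00, 0.0, 0.0], [-0.01, 0.02, 0.01], [0.01, -0.02, -0.01]]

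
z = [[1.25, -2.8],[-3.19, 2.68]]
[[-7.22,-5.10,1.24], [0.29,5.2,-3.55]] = z @ [[3.32, -0.16, 1.19], [4.06, 1.75, 0.09]]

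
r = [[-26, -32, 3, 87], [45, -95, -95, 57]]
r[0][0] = -26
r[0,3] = 87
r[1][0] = 45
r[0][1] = -32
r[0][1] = -32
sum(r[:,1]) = -127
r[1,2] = -95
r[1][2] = -95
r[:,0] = [-26, 45]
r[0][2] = 3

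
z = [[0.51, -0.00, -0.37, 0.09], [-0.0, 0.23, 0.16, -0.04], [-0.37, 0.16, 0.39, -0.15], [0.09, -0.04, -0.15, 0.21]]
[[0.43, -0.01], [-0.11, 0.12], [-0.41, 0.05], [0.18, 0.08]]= z@[[0.23, 0.02], [0.09, 0.48], [-0.79, 0.20], [0.21, 0.63]]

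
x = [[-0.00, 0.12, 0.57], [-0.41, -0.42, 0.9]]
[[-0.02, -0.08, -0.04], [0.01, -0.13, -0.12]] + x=[[-0.02, 0.04, 0.53], [-0.40, -0.55, 0.78]]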